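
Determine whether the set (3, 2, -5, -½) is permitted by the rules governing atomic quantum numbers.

The magnetic quantum number must satisfy −ℓ ≤ m_ℓ ≤ ℓ. With ℓ = 2, m_ℓ can only be -2, -1, 0, 1, 2, so m_ℓ = -5 is forbidden.

Not allowed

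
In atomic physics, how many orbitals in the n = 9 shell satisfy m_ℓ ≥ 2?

28

Go through ℓ = 0, …, 8 (the values permitted for n = 9).
Orbitals with m_ℓ ≥ 2, by ℓ: ℓ=2 → 1; ℓ=3 → 2; ℓ=4 → 3; ℓ=5 → 4; ℓ=6 → 5; ℓ=7 → 6; ℓ=8 → 7.
Total orbitals: 1 + 2 + 3 + 4 + 5 + 6 + 7 = 28.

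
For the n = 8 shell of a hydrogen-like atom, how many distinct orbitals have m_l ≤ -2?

Go through l = 0, …, 7 (the values permitted for n = 8).
The (l, m_l) pairs meeting m_l ≤ -2 give: l=2 → 1; l=3 → 2; l=4 → 3; l=5 → 4; l=6 → 5; l=7 → 6.
Total orbitals: 1 + 2 + 3 + 4 + 5 + 6 = 21.

21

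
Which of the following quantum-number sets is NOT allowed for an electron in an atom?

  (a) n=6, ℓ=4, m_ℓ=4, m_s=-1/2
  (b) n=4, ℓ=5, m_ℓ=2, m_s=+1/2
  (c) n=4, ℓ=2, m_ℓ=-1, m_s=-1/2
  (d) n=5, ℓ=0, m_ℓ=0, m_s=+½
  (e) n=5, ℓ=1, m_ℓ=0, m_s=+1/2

(b) has ℓ = 5 ≥ n = 4, violating 0 ≤ ℓ ≤ n−1.
The remaining sets (a), (c), (d), (e) satisfy all four rules.

(b)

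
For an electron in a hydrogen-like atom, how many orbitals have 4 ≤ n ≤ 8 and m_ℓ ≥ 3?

Work shell by shell — for each n, count the (ℓ, m_ℓ) pairs that satisfy m_ℓ ≥ 3:
n=4 → 1; n=5 → 3; n=6 → 6; n=7 → 10; n=8 → 15.
Total orbitals: 1 + 3 + 6 + 10 + 15 = 35.

35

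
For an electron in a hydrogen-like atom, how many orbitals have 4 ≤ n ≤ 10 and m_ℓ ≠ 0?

Count contributing orbitals for each principal shell:
n=4 → 12; n=5 → 20; n=6 → 30; n=7 → 42; n=8 → 56; n=9 → 72; n=10 → 90.
Total orbitals: 12 + 20 + 30 + 42 + 56 + 72 + 90 = 322.

322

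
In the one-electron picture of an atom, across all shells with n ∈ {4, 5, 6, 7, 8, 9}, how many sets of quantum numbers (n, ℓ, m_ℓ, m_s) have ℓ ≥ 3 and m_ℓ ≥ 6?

20

Per-shell orbital counts meeting the constraint:
n=7 → 1; n=8 → 3; n=9 → 6.
Orbitals: 1 + 3 + 6 = 10. Including both spin states (m_s = ±1/2) gives 2 × 10 = 20 states.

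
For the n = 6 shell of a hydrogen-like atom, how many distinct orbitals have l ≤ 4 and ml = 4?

1

Contributions: l=4 → 1.
Total orbitals: 1.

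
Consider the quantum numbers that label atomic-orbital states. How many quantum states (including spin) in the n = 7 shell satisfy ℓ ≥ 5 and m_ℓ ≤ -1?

Go through ℓ = 0, …, 6 (the values permitted for n = 7).
Orbitals with ℓ ≥ 5 and m_ℓ ≤ -1, by ℓ: ℓ=5 → 5; ℓ=6 → 6.
Orbitals: 5 + 6 = 11. Each orbital carries two spin states, so 11 × 2 = 22 states.

22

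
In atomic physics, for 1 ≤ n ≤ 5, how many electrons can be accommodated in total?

110

Total orbitals = 1² + 2² + 3² + 4² + 5² = 55. Doubling for spin gives 110 electrons.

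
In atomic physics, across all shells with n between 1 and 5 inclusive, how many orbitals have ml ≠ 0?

Per-shell orbital counts meeting the constraint:
n=2 → 2; n=3 → 6; n=4 → 12; n=5 → 20.
Total orbitals: 2 + 6 + 12 + 20 = 40.

40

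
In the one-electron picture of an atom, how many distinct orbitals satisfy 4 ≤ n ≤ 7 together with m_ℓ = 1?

18

Per-shell orbital counts meeting the constraint:
n=4 → 3; n=5 → 4; n=6 → 5; n=7 → 6.
Total orbitals: 3 + 4 + 5 + 6 = 18.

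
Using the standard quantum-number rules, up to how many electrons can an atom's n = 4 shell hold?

32

A shell holds 2n² electrons: 2 × 4² = 2 × 16 = 32.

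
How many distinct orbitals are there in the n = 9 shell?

81

The n = 9 shell contains n² = 9² = 81 orbitals.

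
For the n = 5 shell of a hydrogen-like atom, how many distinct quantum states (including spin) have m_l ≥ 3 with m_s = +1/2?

3

Go through l = 0, …, 4 (the values permitted for n = 5).
Contributions: l=3 → 1; l=4 → 2.
Orbitals: 1 + 2 = 3. With m_s fixed to a single value there is one state per orbital, giving 3 states.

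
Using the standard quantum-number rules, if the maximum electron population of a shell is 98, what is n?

2n² = 98 ⇒ n² = 49 ⇒ n = 7.

n = 7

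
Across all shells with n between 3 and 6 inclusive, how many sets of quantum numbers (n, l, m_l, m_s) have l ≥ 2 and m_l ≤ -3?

20

For each n in the range, tally the orbitals obeying l ≥ 2 and m_l ≤ -3:
n=4 → 1; n=5 → 3; n=6 → 6.
Orbitals: 1 + 3 + 6 = 10. Including both spin states (m_s = ±1/2) gives 2 × 10 = 20 states.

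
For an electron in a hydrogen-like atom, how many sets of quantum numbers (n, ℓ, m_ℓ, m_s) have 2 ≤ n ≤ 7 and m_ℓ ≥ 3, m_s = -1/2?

20

Work shell by shell — for each n, count the (ℓ, m_ℓ) pairs that satisfy m_ℓ ≥ 3:
n=4 → 1; n=5 → 3; n=6 → 6; n=7 → 10.
Orbitals: 1 + 3 + 6 + 10 = 20. With m_s fixed to -1/2 there is one state per orbital, so 20 states.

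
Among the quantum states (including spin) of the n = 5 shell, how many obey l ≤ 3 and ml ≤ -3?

The n = 5 shell has l = 0 through 4; check each.
Contributions: l=3 → 1.
Orbitals: 1. Each orbital carries two spin states, so 1 × 2 = 2 states.

2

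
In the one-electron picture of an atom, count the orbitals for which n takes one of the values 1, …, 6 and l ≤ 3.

62

For each n in the range, tally the orbitals obeying l ≤ 3:
n=1 → 1; n=2 → 4; n=3 → 9; n=4 → 16; n=5 → 16; n=6 → 16.
Total orbitals: 1 + 4 + 9 + 16 + 16 + 16 = 62.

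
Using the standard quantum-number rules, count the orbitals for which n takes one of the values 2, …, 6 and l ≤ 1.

Work shell by shell — for each n, count the (l, ml) pairs that satisfy l ≤ 1:
n=2 → 4; n=3 → 4; n=4 → 4; n=5 → 4; n=6 → 4.
Total orbitals: 4 + 4 + 4 + 4 + 4 = 20.

20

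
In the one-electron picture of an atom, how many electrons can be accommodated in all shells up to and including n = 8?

408

Total orbitals = 1² + 2² + 3² + 4² + 5² + 6² + 7² + 8² = 204. Doubling for spin gives 408 electrons.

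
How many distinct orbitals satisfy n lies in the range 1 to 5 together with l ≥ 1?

50

Count contributing orbitals for each principal shell:
n=2 → 3; n=3 → 8; n=4 → 15; n=5 → 24.
Total orbitals: 3 + 8 + 15 + 24 = 50.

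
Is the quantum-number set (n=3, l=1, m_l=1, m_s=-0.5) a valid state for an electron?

Yes

n = 3 is a positive integer. l = 1 satisfies 0 ≤ l ≤ n−1 = 2. m_l = 1 lies in the range −l … +l (here −1 … 1). m_s = -1/2 is one of ±1/2.
All four constraints are satisfied.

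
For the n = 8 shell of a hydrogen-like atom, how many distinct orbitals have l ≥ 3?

With n = 8 the allowed l are 0, 1, …, 7.
Contributions: l=3 → 7; l=4 → 9; l=5 → 11; l=6 → 13; l=7 → 15.
Total orbitals: 7 + 9 + 11 + 13 + 15 = 55.

55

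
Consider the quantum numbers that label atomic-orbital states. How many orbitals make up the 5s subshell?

1

A subshell has 2l+1 orbitals; with l = 0, that's 1.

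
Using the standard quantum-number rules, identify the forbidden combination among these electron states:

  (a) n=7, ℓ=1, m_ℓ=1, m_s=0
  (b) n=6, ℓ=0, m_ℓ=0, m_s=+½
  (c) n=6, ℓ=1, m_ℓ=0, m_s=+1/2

(a) has m_s = 0, but an electron's spin must be ±1/2.
The remaining sets (b), (c) satisfy all four rules.

(a)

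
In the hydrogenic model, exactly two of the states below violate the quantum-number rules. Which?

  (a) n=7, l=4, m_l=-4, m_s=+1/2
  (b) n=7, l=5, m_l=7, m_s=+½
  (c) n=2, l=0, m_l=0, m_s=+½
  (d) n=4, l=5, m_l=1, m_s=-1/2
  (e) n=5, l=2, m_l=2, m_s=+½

(b) has |m_l| = 7 > l = 5, violating −l ≤ m_l ≤ l.
(d) has l = 5 ≥ n = 4, violating 0 ≤ l ≤ n−1.
The remaining sets (a), (c), (e) satisfy all four rules.

(b) and (d)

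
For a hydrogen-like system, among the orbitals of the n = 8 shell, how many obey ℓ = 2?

5

Go through ℓ = 0, …, 7 (the values permitted for n = 8).
Orbitals with ℓ = 2, by ℓ: ℓ=2 → 5.
Total orbitals: 5.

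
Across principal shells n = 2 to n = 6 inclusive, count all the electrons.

Shell n has n² orbitals: 2²=4 + 3²=9 + 4²=16 + 5²=25 + 6²=36 = 90 orbitals.
Two spin states per orbital: 2 × 90 = 180 electrons.

180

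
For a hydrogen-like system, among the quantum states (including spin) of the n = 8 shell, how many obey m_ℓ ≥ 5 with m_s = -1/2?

Orbitals with m_ℓ ≥ 5, by ℓ: ℓ=5 → 1; ℓ=6 → 2; ℓ=7 → 3.
Orbitals: 1 + 2 + 3 = 6. With m_s fixed to a single value there is one state per orbital, giving 6 states.

6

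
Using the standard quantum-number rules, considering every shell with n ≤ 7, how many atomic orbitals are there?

140

Total orbitals = 1² + 2² + 3² + 4² + 5² + 6² + 7² = 140.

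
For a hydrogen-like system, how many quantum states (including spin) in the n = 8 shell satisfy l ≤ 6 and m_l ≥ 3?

20

With n = 8 the allowed l are 0, 1, …, 7.
Per l-value: l=3 → 1; l=4 → 2; l=5 → 3; l=6 → 4.
Orbitals: 1 + 2 + 3 + 4 = 10. Each orbital carries two spin states, so 10 × 2 = 20 states.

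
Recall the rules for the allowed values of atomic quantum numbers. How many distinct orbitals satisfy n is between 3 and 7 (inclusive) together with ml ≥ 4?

10

Work shell by shell — for each n, count the (l, ml) pairs that satisfy ml ≥ 4:
n=5 → 1; n=6 → 3; n=7 → 6.
Total orbitals: 1 + 3 + 6 = 10.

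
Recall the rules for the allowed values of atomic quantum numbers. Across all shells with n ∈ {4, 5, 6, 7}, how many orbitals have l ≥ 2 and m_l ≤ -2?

34

Go shell by shell, enumerating (l, m_l) with l ≥ 2 and m_l ≤ -2:
n=4 → 3; n=5 → 6; n=6 → 10; n=7 → 15.
Total orbitals: 3 + 6 + 10 + 15 = 34.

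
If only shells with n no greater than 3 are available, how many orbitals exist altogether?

14

Total orbitals = 1² + 2² + 3² = 14.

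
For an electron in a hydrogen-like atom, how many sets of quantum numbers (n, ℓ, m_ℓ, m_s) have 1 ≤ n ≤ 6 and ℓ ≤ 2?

Count contributing orbitals for each principal shell:
n=1 → 1; n=2 → 4; n=3 → 9; n=4 → 9; n=5 → 9; n=6 → 9.
Orbitals: 1 + 4 + 9 + 9 + 9 + 9 = 41. Including both spin states (m_s = ±1/2) gives 2 × 41 = 82 states.

82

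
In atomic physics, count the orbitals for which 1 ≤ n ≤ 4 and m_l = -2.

3

Work shell by shell — for each n, count the (l, m_l) pairs that satisfy m_l = -2:
n=3 → 1; n=4 → 2.
Total orbitals: 1 + 2 = 3.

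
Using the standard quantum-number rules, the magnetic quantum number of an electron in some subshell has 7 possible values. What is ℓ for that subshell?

ℓ = 3

m_ℓ ranges over 2ℓ+1 integers, so 2ℓ+1 = 7 ⇒ ℓ = 3.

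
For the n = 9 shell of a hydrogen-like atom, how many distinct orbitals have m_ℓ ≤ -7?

3

The n = 9 shell has ℓ = 0 through 8; check each.
Per ℓ-value: ℓ=7 → 1; ℓ=8 → 2.
Total orbitals: 1 + 2 = 3.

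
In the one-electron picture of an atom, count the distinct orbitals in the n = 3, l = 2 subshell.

5

A subshell has 2l+1 orbitals; with l = 2, that's 5.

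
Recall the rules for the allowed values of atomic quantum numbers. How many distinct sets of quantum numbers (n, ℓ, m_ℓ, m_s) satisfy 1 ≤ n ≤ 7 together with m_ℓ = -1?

Treat each shell separately and count matching orbitals:
n=2 → 1; n=3 → 2; n=4 → 3; n=5 → 4; n=6 → 5; n=7 → 6.
Orbitals: 1 + 2 + 3 + 4 + 5 + 6 = 21. Including both spin states (m_s = ±1/2) gives 2 × 21 = 42 states.

42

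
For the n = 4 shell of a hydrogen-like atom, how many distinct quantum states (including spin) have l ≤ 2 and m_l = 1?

Contributions: l=1 → 1; l=2 → 1.
Orbitals: 1 + 1 = 2. Each orbital carries two spin states, so 2 × 2 = 4 states.

4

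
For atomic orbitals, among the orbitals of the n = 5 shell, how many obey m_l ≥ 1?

The n = 5 shell has l = 0 through 4; check each.
Per l-value: l=1 → 1; l=2 → 2; l=3 → 3; l=4 → 4.
Total orbitals: 1 + 2 + 3 + 4 = 10.

10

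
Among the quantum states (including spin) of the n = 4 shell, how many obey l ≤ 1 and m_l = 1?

2

The n = 4 shell has l = 0 through 3; check each.
Orbitals with l ≤ 1 and m_l = 1, by l: l=1 → 1.
Orbitals: 1. Each orbital carries two spin states, so 1 × 2 = 2 states.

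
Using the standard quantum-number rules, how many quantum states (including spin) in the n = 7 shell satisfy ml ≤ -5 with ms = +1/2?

The (l, ml) pairs meeting ml ≤ -5 give: l=5 → 1; l=6 → 2.
Orbitals: 1 + 2 = 3. With ms fixed to a single value there is one state per orbital, giving 3 states.

3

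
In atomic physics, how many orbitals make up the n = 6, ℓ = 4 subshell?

9

A subshell has 2ℓ+1 orbitals; with ℓ = 4, that's 9.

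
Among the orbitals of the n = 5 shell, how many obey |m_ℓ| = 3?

4

The (ℓ, m_ℓ) pairs meeting |m_ℓ| = 3 give: ℓ=3 → 2; ℓ=4 → 2.
Total orbitals: 2 + 2 = 4.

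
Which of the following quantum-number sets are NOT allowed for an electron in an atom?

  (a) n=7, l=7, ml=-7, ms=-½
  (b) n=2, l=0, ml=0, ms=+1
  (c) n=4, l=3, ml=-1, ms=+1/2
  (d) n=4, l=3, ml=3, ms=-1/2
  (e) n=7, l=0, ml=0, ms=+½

(a) has l = 7 ≥ n = 7, violating 0 ≤ l ≤ n−1.
(b) has ms = +1, but an electron's spin must be ±1/2.
The remaining sets (c), (d), (e) satisfy all four rules.

(a) and (b)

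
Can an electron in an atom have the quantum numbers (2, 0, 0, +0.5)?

n = 2 is a positive integer. l = 0 satisfies 0 ≤ l ≤ n−1 = 1. m_l = 0 lies in the range −l … +l (here 0). m_s = +1/2 is one of ±1/2.
All four constraints are satisfied.

Yes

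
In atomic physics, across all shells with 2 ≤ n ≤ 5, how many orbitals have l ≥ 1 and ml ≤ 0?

Go shell by shell, enumerating (l, ml) with l ≥ 1 and ml ≤ 0:
n=2 → 2; n=3 → 5; n=4 → 9; n=5 → 14.
Total orbitals: 2 + 5 + 9 + 14 = 30.

30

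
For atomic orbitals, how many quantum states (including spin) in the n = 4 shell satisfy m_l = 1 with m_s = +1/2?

3

Go through l = 0, …, 3 (the values permitted for n = 4).
Per l-value: l=1 → 1; l=2 → 1; l=3 → 1.
Orbitals: 1 + 1 + 1 = 3. With m_s fixed to a single value there is one state per orbital, giving 3 states.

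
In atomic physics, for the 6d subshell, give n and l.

The leading integer gives n = 6; the letter 'd' means l = 2.

n = 6, l = 2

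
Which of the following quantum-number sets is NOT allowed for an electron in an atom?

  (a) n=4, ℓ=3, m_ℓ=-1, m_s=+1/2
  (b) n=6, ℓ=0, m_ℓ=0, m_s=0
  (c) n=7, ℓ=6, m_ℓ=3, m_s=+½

(b)

(b) has m_s = 0, but an electron's spin must be ±1/2.
The remaining sets (a), (c) satisfy all four rules.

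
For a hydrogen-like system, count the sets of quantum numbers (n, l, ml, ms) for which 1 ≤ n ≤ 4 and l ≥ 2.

For each n in the range, tally the orbitals obeying l ≥ 2:
n=3 → 5; n=4 → 12.
Orbitals: 5 + 12 = 17. Including both spin states (ms = ±1/2) gives 2 × 17 = 34 states.

34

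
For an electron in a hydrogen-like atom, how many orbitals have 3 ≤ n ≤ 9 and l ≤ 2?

Per-shell orbital counts meeting the constraint:
n=3 → 9; n=4 → 9; n=5 → 9; n=6 → 9; n=7 → 9; n=8 → 9; n=9 → 9.
Total orbitals: 9 + 9 + 9 + 9 + 9 + 9 + 9 = 63.

63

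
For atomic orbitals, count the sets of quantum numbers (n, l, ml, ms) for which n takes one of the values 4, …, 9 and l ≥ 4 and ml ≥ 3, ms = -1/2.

Treat each shell separately and count matching orbitals:
n=5 → 2; n=6 → 5; n=7 → 9; n=8 → 14; n=9 → 20.
Orbitals: 2 + 5 + 9 + 14 + 20 = 50. With ms fixed to -1/2 there is one state per orbital, so 50 states.

50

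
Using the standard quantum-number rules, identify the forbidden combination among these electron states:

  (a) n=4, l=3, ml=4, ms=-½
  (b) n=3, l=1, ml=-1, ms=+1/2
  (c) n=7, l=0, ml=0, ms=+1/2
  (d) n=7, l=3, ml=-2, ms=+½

(a) has |ml| = 4 > l = 3, violating −l ≤ ml ≤ l.
The remaining sets (b), (c), (d) satisfy all four rules.

(a)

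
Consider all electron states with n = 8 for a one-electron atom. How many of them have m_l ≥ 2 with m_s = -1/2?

21

The n = 8 shell has l = 0 through 7; check each.
Orbitals with m_l ≥ 2, by l: l=2 → 1; l=3 → 2; l=4 → 3; l=5 → 4; l=6 → 5; l=7 → 6.
Orbitals: 1 + 2 + 3 + 4 + 5 + 6 = 21. With m_s fixed to a single value there is one state per orbital, giving 21 states.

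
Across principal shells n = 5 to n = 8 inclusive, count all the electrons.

Shell n has n² orbitals: 5²=25 + 6²=36 + 7²=49 + 8²=64 = 174 orbitals.
Two spin states per orbital: 2 × 174 = 348 electrons.

348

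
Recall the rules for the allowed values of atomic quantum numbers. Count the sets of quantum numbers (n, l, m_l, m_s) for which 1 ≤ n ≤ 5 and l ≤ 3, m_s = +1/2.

Work shell by shell — for each n, count the (l, m_l) pairs that satisfy l ≤ 3:
n=1 → 1; n=2 → 4; n=3 → 9; n=4 → 16; n=5 → 16.
Orbitals: 1 + 4 + 9 + 16 + 16 = 46. With m_s fixed to +1/2 there is one state per orbital, so 46 states.

46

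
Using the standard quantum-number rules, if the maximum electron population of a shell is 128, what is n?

n = 8

2n² = 128 ⇒ n² = 64 ⇒ n = 8.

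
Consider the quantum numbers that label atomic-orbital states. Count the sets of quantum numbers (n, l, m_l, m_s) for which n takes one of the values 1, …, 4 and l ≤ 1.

26

Go shell by shell, enumerating (l, m_l) with l ≤ 1:
n=1 → 1; n=2 → 4; n=3 → 4; n=4 → 4.
Orbitals: 1 + 4 + 4 + 4 = 13. Including both spin states (m_s = ±1/2) gives 2 × 13 = 26 states.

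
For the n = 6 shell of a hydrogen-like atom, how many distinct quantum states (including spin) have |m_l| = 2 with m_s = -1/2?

Go through l = 0, …, 5 (the values permitted for n = 6).
Per l-value: l=2 → 2; l=3 → 2; l=4 → 2; l=5 → 2.
Orbitals: 2 + 2 + 2 + 2 = 8. With m_s fixed to a single value there is one state per orbital, giving 8 states.

8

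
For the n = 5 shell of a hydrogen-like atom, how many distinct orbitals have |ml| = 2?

Per l-value: l=2 → 2; l=3 → 2; l=4 → 2.
Total orbitals: 2 + 2 + 2 = 6.

6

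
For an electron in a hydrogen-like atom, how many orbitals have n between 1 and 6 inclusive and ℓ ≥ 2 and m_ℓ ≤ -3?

10

For each n in the range, tally the orbitals obeying ℓ ≥ 2 and m_ℓ ≤ -3:
n=4 → 1; n=5 → 3; n=6 → 6.
Total orbitals: 1 + 3 + 6 = 10.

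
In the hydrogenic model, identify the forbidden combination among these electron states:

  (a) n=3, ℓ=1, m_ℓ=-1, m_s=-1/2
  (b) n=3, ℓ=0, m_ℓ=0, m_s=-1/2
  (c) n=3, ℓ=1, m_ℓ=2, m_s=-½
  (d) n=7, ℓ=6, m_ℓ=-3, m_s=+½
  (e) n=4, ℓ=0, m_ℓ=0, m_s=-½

(c)

(c) has |m_ℓ| = 2 > ℓ = 1, violating −ℓ ≤ m_ℓ ≤ ℓ.
The remaining sets (a), (b), (d), (e) satisfy all four rules.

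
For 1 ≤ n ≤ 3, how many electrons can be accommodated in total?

28

Total orbitals = 1² + 2² + 3² = 14. Doubling for spin gives 28 electrons.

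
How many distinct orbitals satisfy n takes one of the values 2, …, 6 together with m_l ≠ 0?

Go shell by shell, enumerating (l, m_l) with m_l ≠ 0:
n=2 → 2; n=3 → 6; n=4 → 12; n=5 → 20; n=6 → 30.
Total orbitals: 2 + 6 + 12 + 20 + 30 = 70.

70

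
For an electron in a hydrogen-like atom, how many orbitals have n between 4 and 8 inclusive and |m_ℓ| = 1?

50

Treat each shell separately and count matching orbitals:
n=4 → 6; n=5 → 8; n=6 → 10; n=7 → 12; n=8 → 14.
Total orbitals: 6 + 8 + 10 + 12 + 14 = 50.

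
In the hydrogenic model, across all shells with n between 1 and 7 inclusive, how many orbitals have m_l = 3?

Work shell by shell — for each n, count the (l, m_l) pairs that satisfy m_l = 3:
n=4 → 1; n=5 → 2; n=6 → 3; n=7 → 4.
Total orbitals: 1 + 2 + 3 + 4 = 10.

10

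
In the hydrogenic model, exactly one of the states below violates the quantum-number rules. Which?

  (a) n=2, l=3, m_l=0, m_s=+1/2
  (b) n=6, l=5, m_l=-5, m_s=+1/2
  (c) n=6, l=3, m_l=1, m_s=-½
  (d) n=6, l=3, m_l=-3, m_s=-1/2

(a)

(a) has l = 3 ≥ n = 2, violating 0 ≤ l ≤ n−1.
The remaining sets (b), (c), (d) satisfy all four rules.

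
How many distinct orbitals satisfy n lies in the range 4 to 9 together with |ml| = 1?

66

Work shell by shell — for each n, count the (l, ml) pairs that satisfy |ml| = 1:
n=4 → 6; n=5 → 8; n=6 → 10; n=7 → 12; n=8 → 14; n=9 → 16.
Total orbitals: 6 + 8 + 10 + 12 + 14 + 16 = 66.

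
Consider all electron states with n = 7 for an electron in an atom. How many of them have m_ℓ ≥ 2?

30

Contributions: ℓ=2 → 1; ℓ=3 → 2; ℓ=4 → 3; ℓ=5 → 4; ℓ=6 → 5.
Orbitals: 1 + 2 + 3 + 4 + 5 = 15. Each orbital carries two spin states, so 15 × 2 = 30 states.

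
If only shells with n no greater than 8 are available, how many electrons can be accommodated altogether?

408

Total orbitals = 1² + 2² + 3² + 4² + 5² + 6² + 7² + 8² = 204. Doubling for spin gives 408 electrons.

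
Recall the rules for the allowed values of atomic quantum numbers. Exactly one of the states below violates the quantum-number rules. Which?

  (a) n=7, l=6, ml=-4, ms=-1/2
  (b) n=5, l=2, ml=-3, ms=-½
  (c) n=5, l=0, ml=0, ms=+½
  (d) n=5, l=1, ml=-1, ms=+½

(b) has |ml| = 3 > l = 2, violating −l ≤ ml ≤ l.
The remaining sets (a), (c), (d) satisfy all four rules.

(b)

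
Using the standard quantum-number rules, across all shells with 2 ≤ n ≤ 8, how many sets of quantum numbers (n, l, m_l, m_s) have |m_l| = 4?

40

For each n in the range, tally the orbitals obeying |m_l| = 4:
n=5 → 2; n=6 → 4; n=7 → 6; n=8 → 8.
Orbitals: 2 + 4 + 6 + 8 = 20. Including both spin states (m_s = ±1/2) gives 2 × 20 = 40 states.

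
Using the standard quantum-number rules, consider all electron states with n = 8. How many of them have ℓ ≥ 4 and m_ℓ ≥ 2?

36

For n = 8, ℓ ranges over 0 … 7.
The (ℓ, m_ℓ) pairs meeting ℓ ≥ 4 and m_ℓ ≥ 2 give: ℓ=4 → 3; ℓ=5 → 4; ℓ=6 → 5; ℓ=7 → 6.
Orbitals: 3 + 4 + 5 + 6 = 18. Each orbital carries two spin states, so 18 × 2 = 36 states.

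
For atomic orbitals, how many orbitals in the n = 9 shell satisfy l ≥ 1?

The (l, m_l) pairs meeting l ≥ 1 give: l=1 → 3; l=2 → 5; l=3 → 7; l=4 → 9; l=5 → 11; l=6 → 13; l=7 → 15; l=8 → 17.
Total orbitals: 3 + 5 + 7 + 9 + 11 + 13 + 15 + 17 = 80.

80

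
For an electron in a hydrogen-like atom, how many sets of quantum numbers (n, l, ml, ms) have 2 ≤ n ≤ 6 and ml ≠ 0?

140

Work shell by shell — for each n, count the (l, ml) pairs that satisfy ml ≠ 0:
n=2 → 2; n=3 → 6; n=4 → 12; n=5 → 20; n=6 → 30.
Orbitals: 2 + 6 + 12 + 20 + 30 = 70. Including both spin states (ms = ±1/2) gives 2 × 70 = 140 states.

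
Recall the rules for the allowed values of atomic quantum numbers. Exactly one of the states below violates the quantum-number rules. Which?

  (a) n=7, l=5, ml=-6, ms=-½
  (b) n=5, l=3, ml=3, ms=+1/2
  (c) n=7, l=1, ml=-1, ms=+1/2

(a)

(a) has |ml| = 6 > l = 5, violating −l ≤ ml ≤ l.
The remaining sets (b), (c) satisfy all four rules.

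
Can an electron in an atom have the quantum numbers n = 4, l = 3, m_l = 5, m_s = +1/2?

Not allowed

The magnetic quantum number must satisfy −l ≤ m_l ≤ l. With l = 3, m_l can only be -3, -2, -1, 0, 1, 2, 3, so m_l = 5 is forbidden.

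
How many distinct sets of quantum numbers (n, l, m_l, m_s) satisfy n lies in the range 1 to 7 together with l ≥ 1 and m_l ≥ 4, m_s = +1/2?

10

Go shell by shell, enumerating (l, m_l) with l ≥ 1 and m_l ≥ 4:
n=5 → 1; n=6 → 3; n=7 → 6.
Orbitals: 1 + 3 + 6 = 10. With m_s fixed to +1/2 there is one state per orbital, so 10 states.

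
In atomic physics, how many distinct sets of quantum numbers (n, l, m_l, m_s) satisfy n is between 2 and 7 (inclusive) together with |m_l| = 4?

Treat each shell separately and count matching orbitals:
n=5 → 2; n=6 → 4; n=7 → 6.
Orbitals: 2 + 4 + 6 = 12. Including both spin states (m_s = ±1/2) gives 2 × 12 = 24 states.

24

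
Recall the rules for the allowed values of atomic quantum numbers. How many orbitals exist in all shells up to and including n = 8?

Total orbitals = 1² + 2² + 3² + 4² + 5² + 6² + 7² + 8² = 204.

204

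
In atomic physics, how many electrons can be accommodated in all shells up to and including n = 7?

280

Total orbitals = 1² + 2² + 3² + 4² + 5² + 6² + 7² = 140. Doubling for spin gives 280 electrons.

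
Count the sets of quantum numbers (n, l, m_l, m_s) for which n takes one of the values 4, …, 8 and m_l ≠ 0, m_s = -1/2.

160

For each n in the range, tally the orbitals obeying m_l ≠ 0:
n=4 → 12; n=5 → 20; n=6 → 30; n=7 → 42; n=8 → 56.
Orbitals: 12 + 20 + 30 + 42 + 56 = 160. With m_s fixed to -1/2 there is one state per orbital, so 160 states.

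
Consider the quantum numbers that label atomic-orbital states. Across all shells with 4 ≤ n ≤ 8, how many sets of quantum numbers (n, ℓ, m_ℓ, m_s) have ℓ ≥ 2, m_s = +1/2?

Count contributing orbitals for each principal shell:
n=4 → 12; n=5 → 21; n=6 → 32; n=7 → 45; n=8 → 60.
Orbitals: 12 + 21 + 32 + 45 + 60 = 170. With m_s fixed to +1/2 there is one state per orbital, so 170 states.

170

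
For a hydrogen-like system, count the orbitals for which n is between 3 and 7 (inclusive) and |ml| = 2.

Treat each shell separately and count matching orbitals:
n=3 → 2; n=4 → 4; n=5 → 6; n=6 → 8; n=7 → 10.
Total orbitals: 2 + 4 + 6 + 8 + 10 = 30.

30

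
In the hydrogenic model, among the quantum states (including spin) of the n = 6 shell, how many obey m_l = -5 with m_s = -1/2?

1

Per l-value: l=5 → 1.
Orbitals: 1. With m_s fixed to a single value there is one state per orbital, giving 1 state.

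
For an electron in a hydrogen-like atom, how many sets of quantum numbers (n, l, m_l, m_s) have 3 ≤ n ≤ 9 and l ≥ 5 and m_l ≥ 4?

60

For each n in the range, tally the orbitals obeying l ≥ 5 and m_l ≥ 4:
n=6 → 2; n=7 → 5; n=8 → 9; n=9 → 14.
Orbitals: 2 + 5 + 9 + 14 = 30. Including both spin states (m_s = ±1/2) gives 2 × 30 = 60 states.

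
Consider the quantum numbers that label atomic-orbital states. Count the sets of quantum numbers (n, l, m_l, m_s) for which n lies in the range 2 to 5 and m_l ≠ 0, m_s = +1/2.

40

For each n in the range, tally the orbitals obeying m_l ≠ 0:
n=2 → 2; n=3 → 6; n=4 → 12; n=5 → 20.
Orbitals: 2 + 6 + 12 + 20 = 40. With m_s fixed to +1/2 there is one state per orbital, so 40 states.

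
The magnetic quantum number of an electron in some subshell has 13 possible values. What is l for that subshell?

m_l ranges over 2l+1 integers, so 2l+1 = 13 ⇒ l = 6.

l = 6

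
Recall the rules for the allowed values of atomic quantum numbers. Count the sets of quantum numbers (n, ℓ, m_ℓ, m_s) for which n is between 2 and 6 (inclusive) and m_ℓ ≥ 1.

70

Treat each shell separately and count matching orbitals:
n=2 → 1; n=3 → 3; n=4 → 6; n=5 → 10; n=6 → 15.
Orbitals: 1 + 3 + 6 + 10 + 15 = 35. Including both spin states (m_s = ±1/2) gives 2 × 35 = 70 states.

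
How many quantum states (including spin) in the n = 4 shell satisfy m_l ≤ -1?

12

For n = 4, l ranges over 0 … 3.
Contributions: l=1 → 1; l=2 → 2; l=3 → 3.
Orbitals: 1 + 2 + 3 = 6. Each orbital carries two spin states, so 6 × 2 = 12 states.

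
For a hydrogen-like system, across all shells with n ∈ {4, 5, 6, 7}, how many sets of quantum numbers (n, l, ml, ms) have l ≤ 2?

72

For each n in the range, tally the orbitals obeying l ≤ 2:
n=4 → 9; n=5 → 9; n=6 → 9; n=7 → 9.
Orbitals: 9 + 9 + 9 + 9 = 36. Including both spin states (ms = ±1/2) gives 2 × 36 = 72 states.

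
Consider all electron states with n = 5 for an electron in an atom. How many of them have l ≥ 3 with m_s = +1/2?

16

Go through l = 0, …, 4 (the values permitted for n = 5).
Contributions: l=3 → 7; l=4 → 9.
Orbitals: 7 + 9 = 16. With m_s fixed to a single value there is one state per orbital, giving 16 states.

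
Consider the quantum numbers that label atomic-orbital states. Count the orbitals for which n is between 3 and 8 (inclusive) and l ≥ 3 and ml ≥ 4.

20

Go shell by shell, enumerating (l, ml) with l ≥ 3 and ml ≥ 4:
n=5 → 1; n=6 → 3; n=7 → 6; n=8 → 10.
Total orbitals: 1 + 3 + 6 + 10 = 20.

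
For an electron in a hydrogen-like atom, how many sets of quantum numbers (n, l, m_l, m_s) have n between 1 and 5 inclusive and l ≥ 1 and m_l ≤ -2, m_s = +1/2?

Count contributing orbitals for each principal shell:
n=3 → 1; n=4 → 3; n=5 → 6.
Orbitals: 1 + 3 + 6 = 10. With m_s fixed to +1/2 there is one state per orbital, so 10 states.

10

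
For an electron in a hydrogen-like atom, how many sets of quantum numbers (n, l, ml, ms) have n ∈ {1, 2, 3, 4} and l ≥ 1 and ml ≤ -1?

Count contributing orbitals for each principal shell:
n=2 → 1; n=3 → 3; n=4 → 6.
Orbitals: 1 + 3 + 6 = 10. Including both spin states (ms = ±1/2) gives 2 × 10 = 20 states.

20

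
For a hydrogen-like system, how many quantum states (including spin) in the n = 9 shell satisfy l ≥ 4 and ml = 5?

The n = 9 shell has l = 0 through 8; check each.
Orbitals with l ≥ 4 and ml = 5, by l: l=5 → 1; l=6 → 1; l=7 → 1; l=8 → 1.
Orbitals: 1 + 1 + 1 + 1 = 4. Each orbital carries two spin states, so 4 × 2 = 8 states.

8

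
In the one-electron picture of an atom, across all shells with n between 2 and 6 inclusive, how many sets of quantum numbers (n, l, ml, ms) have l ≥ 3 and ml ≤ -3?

20

Work shell by shell — for each n, count the (l, ml) pairs that satisfy l ≥ 3 and ml ≤ -3:
n=4 → 1; n=5 → 3; n=6 → 6.
Orbitals: 1 + 3 + 6 = 10. Including both spin states (ms = ±1/2) gives 2 × 10 = 20 states.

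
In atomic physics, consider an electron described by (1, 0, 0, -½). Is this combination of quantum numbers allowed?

Allowed

n = 1 is a positive integer. ℓ = 0 satisfies 0 ≤ ℓ ≤ n−1 = 0. m_ℓ = 0 lies in the range −ℓ … +ℓ (here 0). m_s = -1/2 is one of ±1/2.
All four constraints are satisfied.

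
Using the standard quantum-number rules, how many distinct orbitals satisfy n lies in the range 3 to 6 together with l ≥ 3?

Work shell by shell — for each n, count the (l, m_l) pairs that satisfy l ≥ 3:
n=4 → 7; n=5 → 16; n=6 → 27.
Total orbitals: 7 + 16 + 27 = 50.

50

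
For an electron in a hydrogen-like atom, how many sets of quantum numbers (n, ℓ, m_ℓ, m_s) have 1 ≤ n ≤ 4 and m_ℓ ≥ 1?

20

For each n in the range, tally the orbitals obeying m_ℓ ≥ 1:
n=2 → 1; n=3 → 3; n=4 → 6.
Orbitals: 1 + 3 + 6 = 10. Including both spin states (m_s = ±1/2) gives 2 × 10 = 20 states.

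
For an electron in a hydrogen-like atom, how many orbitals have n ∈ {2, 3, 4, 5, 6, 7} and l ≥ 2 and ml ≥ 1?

50

Go shell by shell, enumerating (l, ml) with l ≥ 2 and ml ≥ 1:
n=3 → 2; n=4 → 5; n=5 → 9; n=6 → 14; n=7 → 20.
Total orbitals: 2 + 5 + 9 + 14 + 20 = 50.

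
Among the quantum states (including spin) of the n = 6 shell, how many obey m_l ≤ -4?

6

With n = 6 the allowed l are 0, 1, …, 5.
Contributions: l=4 → 1; l=5 → 2.
Orbitals: 1 + 2 = 3. Each orbital carries two spin states, so 3 × 2 = 6 states.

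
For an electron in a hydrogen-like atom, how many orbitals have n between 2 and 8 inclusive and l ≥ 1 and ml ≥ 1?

Count contributing orbitals for each principal shell:
n=2 → 1; n=3 → 3; n=4 → 6; n=5 → 10; n=6 → 15; n=7 → 21; n=8 → 28.
Total orbitals: 1 + 3 + 6 + 10 + 15 + 21 + 28 = 84.

84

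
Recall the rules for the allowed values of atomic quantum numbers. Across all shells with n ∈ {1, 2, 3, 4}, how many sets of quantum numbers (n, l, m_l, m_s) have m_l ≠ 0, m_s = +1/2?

20

Treat each shell separately and count matching orbitals:
n=2 → 2; n=3 → 6; n=4 → 12.
Orbitals: 2 + 6 + 12 = 20. With m_s fixed to +1/2 there is one state per orbital, so 20 states.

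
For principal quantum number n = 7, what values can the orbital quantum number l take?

0, 1, 2, 3, 4, 5, 6

l is an integer with 0 ≤ l ≤ n−1, so for n = 7: l = 0, 1, 2, 3, 4, 5, 6.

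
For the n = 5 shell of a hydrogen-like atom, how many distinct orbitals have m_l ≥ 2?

The n = 5 shell has l = 0 through 4; check each.
The (l, m_l) pairs meeting m_l ≥ 2 give: l=2 → 1; l=3 → 2; l=4 → 3.
Total orbitals: 1 + 2 + 3 = 6.

6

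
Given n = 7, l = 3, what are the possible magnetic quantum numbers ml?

ml takes every integer from −l to +l. With l = 3 that gives the 7 values -3, -2, -1, 0, 1, 2, 3.

-3, -2, -1, 0, 1, 2, 3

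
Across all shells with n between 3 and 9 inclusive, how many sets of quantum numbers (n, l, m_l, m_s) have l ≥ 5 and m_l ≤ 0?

For each n in the range, tally the orbitals obeying l ≥ 5 and m_l ≤ 0:
n=6 → 6; n=7 → 13; n=8 → 21; n=9 → 30.
Orbitals: 6 + 13 + 21 + 30 = 70. Including both spin states (m_s = ±1/2) gives 2 × 70 = 140 states.

140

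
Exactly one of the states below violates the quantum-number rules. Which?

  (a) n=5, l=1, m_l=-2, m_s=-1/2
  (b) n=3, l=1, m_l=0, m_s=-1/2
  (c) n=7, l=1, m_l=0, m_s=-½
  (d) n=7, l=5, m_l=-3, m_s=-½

(a) has |m_l| = 2 > l = 1, violating −l ≤ m_l ≤ l.
The remaining sets (b), (c), (d) satisfy all four rules.

(a)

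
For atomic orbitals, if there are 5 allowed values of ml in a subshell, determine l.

l = 2 (d)

ml ranges over 2l+1 integers, so 2l+1 = 5 ⇒ l = 2.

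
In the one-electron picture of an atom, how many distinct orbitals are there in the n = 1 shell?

The n = 1 shell contains n² = 1² = 1 orbital.

1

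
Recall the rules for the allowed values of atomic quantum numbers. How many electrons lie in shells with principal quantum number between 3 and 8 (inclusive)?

Shell n has n² orbitals: 3²=9 + 4²=16 + 5²=25 + 6²=36 + 7²=49 + 8²=64 = 199 orbitals.
Two spin states per orbital: 2 × 199 = 398 electrons.

398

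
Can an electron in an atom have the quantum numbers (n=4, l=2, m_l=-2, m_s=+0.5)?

n = 4 is a positive integer. l = 2 satisfies 0 ≤ l ≤ n−1 = 3. m_l = -2 lies in the range −l … +l (here −2 … 2). m_s = +1/2 is one of ±1/2.
All four constraints are satisfied.

Allowed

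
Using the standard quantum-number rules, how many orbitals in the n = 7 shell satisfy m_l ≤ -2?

Go through l = 0, …, 6 (the values permitted for n = 7).
Contributions: l=2 → 1; l=3 → 2; l=4 → 3; l=5 → 4; l=6 → 5.
Total orbitals: 1 + 2 + 3 + 4 + 5 = 15.

15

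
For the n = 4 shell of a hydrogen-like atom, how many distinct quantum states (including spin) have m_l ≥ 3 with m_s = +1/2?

1

The n = 4 shell has l = 0 through 3; check each.
Per l-value: l=3 → 1.
Orbitals: 1. With m_s fixed to a single value there is one state per orbital, giving 1 state.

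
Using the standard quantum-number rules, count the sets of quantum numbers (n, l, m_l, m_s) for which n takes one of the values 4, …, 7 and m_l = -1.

36

For each n in the range, tally the orbitals obeying m_l = -1:
n=4 → 3; n=5 → 4; n=6 → 5; n=7 → 6.
Orbitals: 3 + 4 + 5 + 6 = 18. Including both spin states (m_s = ±1/2) gives 2 × 18 = 36 states.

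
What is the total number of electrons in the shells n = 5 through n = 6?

Shell n has n² orbitals: 5²=25 + 6²=36 = 61 orbitals.
Two spin states per orbital: 2 × 61 = 122 electrons.

122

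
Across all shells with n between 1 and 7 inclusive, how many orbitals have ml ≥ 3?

Go shell by shell, enumerating (l, ml) with ml ≥ 3:
n=4 → 1; n=5 → 3; n=6 → 6; n=7 → 10.
Total orbitals: 1 + 3 + 6 + 10 = 20.

20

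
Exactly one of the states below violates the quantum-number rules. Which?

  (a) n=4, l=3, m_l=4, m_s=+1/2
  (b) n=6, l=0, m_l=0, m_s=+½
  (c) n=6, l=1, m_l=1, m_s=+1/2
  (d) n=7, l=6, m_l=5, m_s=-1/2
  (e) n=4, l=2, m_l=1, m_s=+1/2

(a) has |m_l| = 4 > l = 3, violating −l ≤ m_l ≤ l.
The remaining sets (b), (c), (d), (e) satisfy all four rules.

(a)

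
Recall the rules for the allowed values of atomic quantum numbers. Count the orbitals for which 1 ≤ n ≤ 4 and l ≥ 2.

Work shell by shell — for each n, count the (l, m_l) pairs that satisfy l ≥ 2:
n=3 → 5; n=4 → 12.
Total orbitals: 5 + 12 = 17.

17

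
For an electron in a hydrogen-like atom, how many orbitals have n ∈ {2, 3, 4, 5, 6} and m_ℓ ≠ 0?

70

Treat each shell separately and count matching orbitals:
n=2 → 2; n=3 → 6; n=4 → 12; n=5 → 20; n=6 → 30.
Total orbitals: 2 + 6 + 12 + 20 + 30 = 70.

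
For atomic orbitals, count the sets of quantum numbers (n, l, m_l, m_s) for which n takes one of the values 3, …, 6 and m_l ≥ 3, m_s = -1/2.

10

Per-shell orbital counts meeting the constraint:
n=4 → 1; n=5 → 3; n=6 → 6.
Orbitals: 1 + 3 + 6 = 10. With m_s fixed to -1/2 there is one state per orbital, so 10 states.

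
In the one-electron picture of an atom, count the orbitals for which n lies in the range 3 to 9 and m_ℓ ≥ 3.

Treat each shell separately and count matching orbitals:
n=4 → 1; n=5 → 3; n=6 → 6; n=7 → 10; n=8 → 15; n=9 → 21.
Total orbitals: 1 + 3 + 6 + 10 + 15 + 21 = 56.

56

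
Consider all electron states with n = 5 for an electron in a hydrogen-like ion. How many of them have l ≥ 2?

With n = 5 the allowed l are 0, 1, …, 4.
The (l, m_l) pairs meeting l ≥ 2 give: l=2 → 5; l=3 → 7; l=4 → 9.
Orbitals: 5 + 7 + 9 = 21. Each orbital carries two spin states, so 21 × 2 = 42 states.

42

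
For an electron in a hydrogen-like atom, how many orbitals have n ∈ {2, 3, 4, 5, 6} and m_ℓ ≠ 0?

Treat each shell separately and count matching orbitals:
n=2 → 2; n=3 → 6; n=4 → 12; n=5 → 20; n=6 → 30.
Total orbitals: 2 + 6 + 12 + 20 + 30 = 70.

70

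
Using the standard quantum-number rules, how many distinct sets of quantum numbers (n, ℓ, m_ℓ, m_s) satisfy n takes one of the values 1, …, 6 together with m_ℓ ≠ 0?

140

Work shell by shell — for each n, count the (ℓ, m_ℓ) pairs that satisfy m_ℓ ≠ 0:
n=2 → 2; n=3 → 6; n=4 → 12; n=5 → 20; n=6 → 30.
Orbitals: 2 + 6 + 12 + 20 + 30 = 70. Including both spin states (m_s = ±1/2) gives 2 × 70 = 140 states.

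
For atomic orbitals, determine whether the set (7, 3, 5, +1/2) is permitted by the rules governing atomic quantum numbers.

Invalid

The magnetic quantum number must satisfy −ℓ ≤ m_ℓ ≤ ℓ. With ℓ = 3, m_ℓ can only be -3, -2, -1, 0, 1, 2, 3, so m_ℓ = 5 is forbidden.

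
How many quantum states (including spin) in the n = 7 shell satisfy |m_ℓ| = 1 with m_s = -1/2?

For n = 7, ℓ ranges over 0 … 6.
Per ℓ-value: ℓ=1 → 2; ℓ=2 → 2; ℓ=3 → 2; ℓ=4 → 2; ℓ=5 → 2; ℓ=6 → 2.
Orbitals: 2 + 2 + 2 + 2 + 2 + 2 = 12. With m_s fixed to a single value there is one state per orbital, giving 12 states.

12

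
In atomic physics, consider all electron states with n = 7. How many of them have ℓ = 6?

The n = 7 shell has ℓ = 0 through 6; check each.
Per ℓ-value: ℓ=6 → 13.
Orbitals: 13. Each orbital carries two spin states, so 13 × 2 = 26 states.

26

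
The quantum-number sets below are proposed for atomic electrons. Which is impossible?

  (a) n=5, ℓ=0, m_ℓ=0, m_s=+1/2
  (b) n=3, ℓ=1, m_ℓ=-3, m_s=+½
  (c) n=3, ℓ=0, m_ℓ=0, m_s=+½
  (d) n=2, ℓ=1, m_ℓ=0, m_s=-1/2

(b)

(b) has |m_ℓ| = 3 > ℓ = 1, violating −ℓ ≤ m_ℓ ≤ ℓ.
The remaining sets (a), (c), (d) satisfy all four rules.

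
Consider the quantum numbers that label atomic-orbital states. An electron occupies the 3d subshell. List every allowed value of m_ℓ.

-2, -1, 0, 1, 2

The 3d subshell has ℓ = 2, and m_ℓ takes every integer from −ℓ to +ℓ. With ℓ = 2 that gives the 5 values -2, -1, 0, 1, 2.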